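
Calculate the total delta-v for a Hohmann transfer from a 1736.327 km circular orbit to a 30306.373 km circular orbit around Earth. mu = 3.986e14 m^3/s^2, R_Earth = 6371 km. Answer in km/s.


r1 = 8107.3270 km = 8.107327e+06 m
r2 = 36677.3730 km = 3.6677373e+07 m
dv1 = sqrt(mu/r1)*(sqrt(2*r2/(r1+r2)) - 1) = 1962.0510 m/s
dv2 = sqrt(mu/r2)*(1 - sqrt(2*r1/(r1+r2))) = 1313.0046 m/s
total dv = |dv1| + |dv2| = 1962.0510 + 1313.0046 = 3275.0556 m/s = 3.2751 km/s

3.2751 km/s


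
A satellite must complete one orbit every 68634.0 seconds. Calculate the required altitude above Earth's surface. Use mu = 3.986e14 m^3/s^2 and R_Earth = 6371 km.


T = 68634.0 s
r = (mu*T^2/(4*pi^2))^(1/3) = (3.986e14 * 68634.0^2 / (4*pi^2))^(1/3)
r = 3.6231423e+07 m = 36231.4231 km
alt = r - R_E = 36231.4231 - 6371 = 29860.4231 km

29860.4231 km


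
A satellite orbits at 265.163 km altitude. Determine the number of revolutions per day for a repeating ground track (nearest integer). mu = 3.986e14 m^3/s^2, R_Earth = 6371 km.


r = 6.636163e+06 m
T = 2*pi*sqrt(r^3/mu) = 5380.0559 s = 89.6676 min
revs/day = 1440 / 89.6676 = 16.0593
Rounded: 16 revolutions per day

16 revolutions per day


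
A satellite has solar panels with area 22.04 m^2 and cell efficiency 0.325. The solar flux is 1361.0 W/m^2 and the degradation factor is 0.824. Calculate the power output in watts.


P = area * eta * S * degradation
P = 22.04 * 0.325 * 1361.0 * 0.824
P = 8033.0466 W

8033.0466 W


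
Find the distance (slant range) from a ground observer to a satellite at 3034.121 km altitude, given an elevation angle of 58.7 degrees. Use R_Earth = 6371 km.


h = 3034.121 km, el = 58.7 deg
d = -R_E*sin(el) + sqrt((R_E*sin(el))^2 + 2*R_E*h + h^2)
d = -6371.0000*sin(1.0245) + sqrt((6371.0000*0.8544588)^2 + 2*6371.0000*3034.121 + 3034.121^2)
d = 3359.7167 km

3359.7167 km


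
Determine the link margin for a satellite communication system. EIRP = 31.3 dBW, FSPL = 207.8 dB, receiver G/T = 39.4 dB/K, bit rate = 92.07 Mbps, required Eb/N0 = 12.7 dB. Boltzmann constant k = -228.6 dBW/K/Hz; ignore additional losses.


C/N0 = EIRP - FSPL + G/T - k = 31.3 - 207.8 + 39.4 - (-228.6)
C/N0 = 91.5000 dB-Hz
R_b = 92.07 Mbps = 9.207e+07 bps -> 10*log10(R_b) = 79.6412 dB-Hz
Eb/N0 = C/N0 - 10*log10(R_b) = 91.5000 - 79.6412 = 11.8588 dB
Margin = Eb/N0 - Eb/N0_req = 11.8588 - 12.7 = -0.8411814 dB (negative margin: link does not close)

-0.8412 dB


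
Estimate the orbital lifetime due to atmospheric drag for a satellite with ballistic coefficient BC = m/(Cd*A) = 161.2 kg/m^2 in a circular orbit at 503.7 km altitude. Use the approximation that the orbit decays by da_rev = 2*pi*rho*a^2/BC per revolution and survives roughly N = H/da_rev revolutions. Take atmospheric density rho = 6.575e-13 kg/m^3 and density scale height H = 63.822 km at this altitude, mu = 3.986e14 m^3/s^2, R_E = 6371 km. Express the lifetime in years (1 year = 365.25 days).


a = R_E + alt = 6874.7000 km = 6.8747e+06 m
da_rev = 2*pi*rho*a^2/BC = 2*pi*6.575e-13*(6.8747e+06)^2/161.2 = 1.211206 m per revolution
N = H/da_rev = 63822.0000 m / 1.211206 m = 52692.9265 revolutions
P = 2*pi*sqrt(a^3/mu) = 5672.7265 s
lifetime = N*P = 52692.9265 * 5672.7265 = 2.9891256e+08 s = 3459.6361 days
years = 3459.6361 / 365.25 = 9.4720 years

9.4720 years


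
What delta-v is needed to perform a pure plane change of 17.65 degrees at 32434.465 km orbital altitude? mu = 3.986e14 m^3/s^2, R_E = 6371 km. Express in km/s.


r = 38805.4650 km = 3.8805465e+07 m
V = sqrt(mu/r) = 3204.9570 m/s
di = 17.65 deg = 0.3080506 rad
dV = 2*V*sin(di/2) = 2*3204.9570*sin(0.1540253)
dV = 983.3899 m/s = 0.9833899 km/s

0.9834 km/s


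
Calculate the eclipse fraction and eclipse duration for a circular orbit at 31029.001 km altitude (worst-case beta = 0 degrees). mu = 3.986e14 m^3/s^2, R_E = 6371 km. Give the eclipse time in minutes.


r = 37400.0010 km
T = 1199.6854 min
Eclipse fraction = arcsin(R_E/r)/pi = arcsin(6371.0000/37400.0010)/pi
= arcsin(0.1703476)/pi = 0.05448905
Eclipse duration = 0.05448905 * 1199.6854 = 65.3697 min

65.3697 minutes


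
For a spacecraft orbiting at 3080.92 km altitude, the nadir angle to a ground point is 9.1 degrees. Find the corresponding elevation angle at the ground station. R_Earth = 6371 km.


r = R_E + alt = 9451.9200 km
Law of sines in the satellite / Earth-center / ground-point triangle:
  sin(nadir)/R_E = sin(90 + el)/r  =>  cos(el) = (r/R_E)*sin(nadir)
cos(el) = (9451.9200 / 6371.0000) * sin(9.1 deg) = 0.2346409
el = arccos(0.2346409) = 76.4295 deg
(Earth-central angle = 90 - nadir - el = 4.4705 deg)

76.4295 degrees


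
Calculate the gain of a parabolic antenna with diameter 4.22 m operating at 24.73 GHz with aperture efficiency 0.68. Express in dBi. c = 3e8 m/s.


lambda = c/f = 3e8 / 2.473e+10 = 0.01213101 m
G = eta*(pi*D/lambda)^2 = 0.68*(pi*4.22/0.01213101)^2
G = 812155.6750 (linear)
G = 10*log10(812155.6750) = 59.0964 dBi

59.0964 dBi


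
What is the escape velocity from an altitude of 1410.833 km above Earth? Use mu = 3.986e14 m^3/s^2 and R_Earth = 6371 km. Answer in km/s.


r = 6371.0 + 1410.833 = 7781.8330 km = 7.781833e+06 m
v_esc = sqrt(2*mu/r) = sqrt(2*3.986e14 / 7.781833e+06)
v_esc = 10121.4490 m/s = 10.1214 km/s

10.1214 km/s


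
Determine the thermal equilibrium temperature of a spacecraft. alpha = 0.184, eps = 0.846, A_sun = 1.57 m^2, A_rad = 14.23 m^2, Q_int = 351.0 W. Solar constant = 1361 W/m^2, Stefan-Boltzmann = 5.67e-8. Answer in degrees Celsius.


Numerator = alpha*S*A_sun + Q_int = 0.184*1361*1.57 + 351.0 = 744.1657 W
Denominator = eps*sigma*A_rad = 0.846*5.67e-8*14.23 = 6.8258749e-07 W/K^4
T^4 = 1.0902129e+09 K^4
T = 181.7096 K = -91.4404 C

-91.4404 degrees Celsius


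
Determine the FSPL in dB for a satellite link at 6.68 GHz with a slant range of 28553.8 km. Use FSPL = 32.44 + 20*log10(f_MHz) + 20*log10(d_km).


f = 6.68 GHz = 6680.0000 MHz
d = 28553.8 km
FSPL = 32.44 + 20*log10(6680.0000) + 20*log10(28553.8)
FSPL = 32.44 + 76.4955 + 89.1133
FSPL = 198.0488 dB

198.0488 dB


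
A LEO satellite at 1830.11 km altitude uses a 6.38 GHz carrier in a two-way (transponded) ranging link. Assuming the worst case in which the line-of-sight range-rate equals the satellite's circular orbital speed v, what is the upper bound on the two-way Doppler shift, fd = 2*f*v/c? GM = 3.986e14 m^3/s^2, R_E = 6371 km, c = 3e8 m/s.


r = 8.20111e+06 m
v = sqrt(mu/r) = 6971.5979 m/s (worst-case radial velocity)
f = 6.38 GHz = 6.38e+09 Hz
fd = 2*f*v/c = 2*6.38e+09*6971.5979/3.0e+08
fd = 296525.2962 Hz

296525.2962 Hz


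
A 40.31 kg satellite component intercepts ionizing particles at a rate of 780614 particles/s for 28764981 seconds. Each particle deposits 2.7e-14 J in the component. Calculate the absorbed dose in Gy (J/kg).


Total energy deposited = rate * time * E_per
  = 780614 * 28764981 * 2.7e-14 = 0.6062674 J
Dose = E_total / mass = 0.6062674 / 40.31
Dose = 0.01504012 Gy

0.0150 Gy


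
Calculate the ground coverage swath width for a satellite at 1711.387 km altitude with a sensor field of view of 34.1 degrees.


FOV = 34.1 deg = 0.5951573 rad
swath = 2 * alt * tan(FOV/2) = 2 * 1711.387 * tan(0.2975786)
swath = 2 * 1711.387 * 0.3066852
swath = 1049.7140 km

1049.7140 km


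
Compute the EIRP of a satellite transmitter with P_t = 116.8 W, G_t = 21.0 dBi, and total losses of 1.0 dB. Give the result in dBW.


Pt = 116.8 W = 20.6744 dBW
EIRP = Pt_dBW + Gt - losses = 20.6744 + 21.0 - 1.0 = 40.6744 dBW

40.6744 dBW


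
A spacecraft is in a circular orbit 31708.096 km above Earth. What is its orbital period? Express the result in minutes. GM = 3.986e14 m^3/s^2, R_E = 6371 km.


r = 38079.0960 km = 3.8079096e+07 m
T = 2*pi*sqrt(r^3/mu) = 2*pi*sqrt(5.5215358e+22 / 3.986e14)
T = 73950.5087 s = 1232.5085 min

1232.5085 minutes


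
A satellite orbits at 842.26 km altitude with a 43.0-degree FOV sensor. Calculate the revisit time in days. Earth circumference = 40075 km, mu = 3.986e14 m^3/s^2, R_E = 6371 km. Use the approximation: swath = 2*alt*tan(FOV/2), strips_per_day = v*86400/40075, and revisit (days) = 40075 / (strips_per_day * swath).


swath = 2*842.26*tan(0.3752458) = 663.5501 km
v = sqrt(mu/r) = 7433.6627 m/s = 7.4337 km/s
strips/day = v*86400/40075 = 7.4337*86400/40075 = 16.0267
coverage/day = strips * swath = 16.0267 * 663.5501 = 10634.4925 km
revisit = 40075 / 10634.4925 = 3.7684 days

3.7684 days


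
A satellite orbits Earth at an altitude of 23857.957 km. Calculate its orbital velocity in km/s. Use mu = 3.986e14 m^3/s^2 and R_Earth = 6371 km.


r = R_E + alt = 6371.0 + 23857.957 = 30228.9570 km = 3.0228957e+07 m
v = sqrt(mu/r) = sqrt(3.986e14 / 3.0228957e+07) = 3631.2577 m/s = 3.6313 km/s

3.6313 km/s


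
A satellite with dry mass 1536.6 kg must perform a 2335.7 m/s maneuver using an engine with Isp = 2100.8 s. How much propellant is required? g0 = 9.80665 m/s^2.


ve = Isp * g0 = 2100.8 * 9.80665 = 20601.810320 m/s
mass ratio = exp(dv/ve) = exp(2335.7/20601.810320) = 1.12005023
m_prop = m_dry * (mr - 1) = 1536.6 * (1.12005023 - 1)
m_prop = 184.4692 kg

184.4692 kg


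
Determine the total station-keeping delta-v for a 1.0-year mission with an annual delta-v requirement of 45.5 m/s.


dV = rate * years = 45.5 * 1.0
dV = 45.5000 m/s

45.5000 m/s


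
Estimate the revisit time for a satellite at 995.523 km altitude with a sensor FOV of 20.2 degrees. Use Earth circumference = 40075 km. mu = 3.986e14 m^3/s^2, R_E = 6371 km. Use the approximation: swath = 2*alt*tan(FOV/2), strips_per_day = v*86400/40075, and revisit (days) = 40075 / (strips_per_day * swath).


swath = 2*995.523*tan(0.1762783) = 354.6593 km
v = sqrt(mu/r) = 7355.9264 m/s = 7.3559 km/s
strips/day = v*86400/40075 = 7.3559*86400/40075 = 15.8591
coverage/day = strips * swath = 15.8591 * 354.6593 = 5624.5651 km
revisit = 40075 / 5624.5651 = 7.1250 days

7.1250 days


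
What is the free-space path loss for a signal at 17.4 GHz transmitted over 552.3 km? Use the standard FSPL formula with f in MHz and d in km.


f = 17.4 GHz = 17400.0000 MHz
d = 552.3 km
FSPL = 32.44 + 20*log10(17400.0000) + 20*log10(552.3)
FSPL = 32.44 + 84.8110 + 54.8435
FSPL = 172.0945 dB

172.0945 dB


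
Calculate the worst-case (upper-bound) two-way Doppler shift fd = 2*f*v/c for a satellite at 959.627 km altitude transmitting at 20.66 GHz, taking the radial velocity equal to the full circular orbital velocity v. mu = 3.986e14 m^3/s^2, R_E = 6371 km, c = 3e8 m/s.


r = 7.330627e+06 m
v = sqrt(mu/r) = 7373.9143 m/s (worst-case radial velocity)
f = 20.66 GHz = 2.066e+10 Hz
fd = 2*f*v/c = 2*2.066e+10*7373.9143/3.0e+08
fd = 1.0156338e+06 Hz

1.0156e+06 Hz


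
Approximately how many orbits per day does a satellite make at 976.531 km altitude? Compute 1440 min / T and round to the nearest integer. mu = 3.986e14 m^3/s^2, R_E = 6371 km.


r = 7.347531e+06 m
T = 2*pi*sqrt(r^3/mu) = 6267.9188 s = 104.4653 min
revs/day = 1440 / 104.4653 = 13.7845
Rounded: 14 revolutions per day

14 revolutions per day


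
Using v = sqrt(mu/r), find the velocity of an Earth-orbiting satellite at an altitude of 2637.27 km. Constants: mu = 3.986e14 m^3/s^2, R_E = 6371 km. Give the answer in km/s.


r = R_E + alt = 6371.0 + 2637.27 = 9008.2700 km = 9.00827e+06 m
v = sqrt(mu/r) = sqrt(3.986e14 / 9.00827e+06) = 6651.9343 m/s = 6.6519 km/s

6.6519 km/s


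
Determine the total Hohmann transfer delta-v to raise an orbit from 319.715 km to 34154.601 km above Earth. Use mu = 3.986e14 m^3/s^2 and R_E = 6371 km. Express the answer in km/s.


r1 = 6690.7150 km = 6.690715e+06 m
r2 = 40525.6010 km = 4.0525601e+07 m
dv1 = sqrt(mu/r1)*(sqrt(2*r2/(r1+r2)) - 1) = 2394.1846 m/s
dv2 = sqrt(mu/r2)*(1 - sqrt(2*r1/(r1+r2))) = 1466.6139 m/s
total dv = |dv1| + |dv2| = 2394.1846 + 1466.6139 = 3860.7985 m/s = 3.8608 km/s

3.8608 km/s


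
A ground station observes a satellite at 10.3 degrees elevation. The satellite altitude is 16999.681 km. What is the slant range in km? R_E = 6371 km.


h = 16999.681 km, el = 10.3 deg
d = -R_E*sin(el) + sqrt((R_E*sin(el))^2 + 2*R_E*h + h^2)
d = -6371.0000*sin(0.1797689) + sqrt((6371.0000*0.1788022)^2 + 2*6371.0000*16999.681 + 16999.681^2)
d = 21375.2187 km

21375.2187 km


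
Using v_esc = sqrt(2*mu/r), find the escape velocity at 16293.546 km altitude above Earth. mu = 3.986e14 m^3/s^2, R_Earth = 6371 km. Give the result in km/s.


r = 6371.0 + 16293.546 = 22664.5460 km = 2.2664546e+07 m
v_esc = sqrt(2*mu/r) = sqrt(2*3.986e14 / 2.2664546e+07)
v_esc = 5930.7570 m/s = 5.9308 km/s

5.9308 km/s


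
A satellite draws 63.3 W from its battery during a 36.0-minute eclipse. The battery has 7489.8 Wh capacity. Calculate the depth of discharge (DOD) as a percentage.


E_used = P * t / 60 = 63.3 * 36.0 / 60 = 37.9800 Wh
DOD = E_used / E_total * 100 = 37.9800 / 7489.8 * 100
DOD = 0.5070896 %

0.5071 %


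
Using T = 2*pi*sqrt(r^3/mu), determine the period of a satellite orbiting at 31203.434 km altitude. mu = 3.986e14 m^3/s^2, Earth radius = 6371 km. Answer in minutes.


r = 37574.4340 km = 3.7574434e+07 m
T = 2*pi*sqrt(r^3/mu) = 2*pi*sqrt(5.3049017e+22 / 3.986e14)
T = 72485.2919 s = 1208.0882 min

1208.0882 minutes


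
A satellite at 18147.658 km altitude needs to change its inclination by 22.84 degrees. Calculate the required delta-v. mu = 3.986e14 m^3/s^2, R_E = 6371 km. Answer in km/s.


r = 24518.6580 km = 2.4518658e+07 m
V = sqrt(mu/r) = 4031.9979 m/s
di = 22.84 deg = 0.3986332 rad
dV = 2*V*sin(di/2) = 2*4031.9979*sin(0.1993166)
dV = 1596.6672 m/s = 1.5967 km/s

1.5967 km/s


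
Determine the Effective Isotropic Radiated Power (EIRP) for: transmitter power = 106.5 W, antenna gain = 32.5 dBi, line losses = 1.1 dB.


Pt = 106.5 W = 20.2735 dBW
EIRP = Pt_dBW + Gt - losses = 20.2735 + 32.5 - 1.1 = 51.6735 dBW

51.6735 dBW


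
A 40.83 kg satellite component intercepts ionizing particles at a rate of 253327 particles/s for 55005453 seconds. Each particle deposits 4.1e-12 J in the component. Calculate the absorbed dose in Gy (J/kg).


Total energy deposited = rate * time * E_per
  = 253327 * 55005453 * 4.1e-12 = 57.1309 J
Dose = E_total / mass = 57.1309 / 40.83
Dose = 1.3992 Gy

1.3992 Gy


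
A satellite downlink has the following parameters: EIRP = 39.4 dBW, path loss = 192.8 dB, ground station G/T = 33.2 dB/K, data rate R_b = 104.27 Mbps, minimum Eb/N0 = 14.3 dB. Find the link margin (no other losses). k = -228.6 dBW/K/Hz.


C/N0 = EIRP - FSPL + G/T - k = 39.4 - 192.8 + 33.2 - (-228.6)
C/N0 = 108.4000 dB-Hz
R_b = 104.27 Mbps = 1.0427e+08 bps -> 10*log10(R_b) = 80.1816 dB-Hz
Eb/N0 = C/N0 - 10*log10(R_b) = 108.4000 - 80.1816 = 28.2184 dB
Margin = Eb/N0 - Eb/N0_req = 28.2184 - 14.3 = 13.9184 dB (link closes)

13.9184 dB


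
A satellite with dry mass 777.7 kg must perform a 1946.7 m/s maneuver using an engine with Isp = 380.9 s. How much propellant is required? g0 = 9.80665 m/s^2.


ve = Isp * g0 = 380.9 * 9.80665 = 3735.352985 m/s
mass ratio = exp(dv/ve) = exp(1946.7/3735.352985) = 1.68397247
m_prop = m_dry * (mr - 1) = 777.7 * (1.68397247 - 1)
m_prop = 531.9254 kg

531.9254 kg


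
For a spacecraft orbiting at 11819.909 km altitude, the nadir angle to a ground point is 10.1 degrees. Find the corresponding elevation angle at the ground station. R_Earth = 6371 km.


r = R_E + alt = 18190.9090 km
Law of sines in the satellite / Earth-center / ground-point triangle:
  sin(nadir)/R_E = sin(90 + el)/r  =>  cos(el) = (r/R_E)*sin(nadir)
cos(el) = (18190.9090 / 6371.0000) * sin(10.1 deg) = 0.5007189
el = arccos(0.5007189) = 59.9524 deg
(Earth-central angle = 90 - nadir - el = 19.9476 deg)

59.9524 degrees


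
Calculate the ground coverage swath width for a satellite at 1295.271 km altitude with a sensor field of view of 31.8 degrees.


FOV = 31.8 deg = 0.5550147 rad
swath = 2 * alt * tan(FOV/2) = 2 * 1295.271 * tan(0.2775074)
swath = 2 * 1295.271 * 0.2848575
swath = 737.9353 km

737.9353 km


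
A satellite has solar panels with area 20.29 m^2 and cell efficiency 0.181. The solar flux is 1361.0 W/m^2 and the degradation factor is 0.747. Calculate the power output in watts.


P = area * eta * S * degradation
P = 20.29 * 0.181 * 1361.0 * 0.747
P = 3733.6994 W

3733.6994 W


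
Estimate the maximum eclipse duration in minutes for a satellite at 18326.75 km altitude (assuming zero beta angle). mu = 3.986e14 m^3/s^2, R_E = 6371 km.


r = 24697.7500 km
T = 643.7927 min
Eclipse fraction = arcsin(R_E/r)/pi = arcsin(6371.0000/24697.7500)/pi
= arcsin(0.2579587)/pi = 0.08304986
Eclipse duration = 0.08304986 * 643.7927 = 53.4669 min

53.4669 minutes


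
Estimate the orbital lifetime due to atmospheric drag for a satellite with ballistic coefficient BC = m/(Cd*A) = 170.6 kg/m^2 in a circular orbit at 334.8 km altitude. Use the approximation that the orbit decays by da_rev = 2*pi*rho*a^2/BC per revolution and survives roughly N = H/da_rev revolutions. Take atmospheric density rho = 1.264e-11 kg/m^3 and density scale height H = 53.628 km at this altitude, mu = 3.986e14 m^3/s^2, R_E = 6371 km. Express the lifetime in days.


a = R_E + alt = 6705.8000 km = 6.7058e+06 m
da_rev = 2*pi*rho*a^2/BC = 2*pi*1.264e-11*(6.7058e+06)^2/170.6 = 20.933850 m per revolution
N = H/da_rev = 53628.0000 m / 20.933850 m = 2561.7839 revolutions
P = 2*pi*sqrt(a^3/mu) = 5464.9616 s
lifetime = N*P = 2561.7839 * 5464.9616 = 1.4000051e+07 s = 162.0376 days

162.0376 days


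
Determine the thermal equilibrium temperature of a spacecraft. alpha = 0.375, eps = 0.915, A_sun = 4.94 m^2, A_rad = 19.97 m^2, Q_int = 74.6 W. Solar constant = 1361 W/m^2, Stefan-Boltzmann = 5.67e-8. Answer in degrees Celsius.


Numerator = alpha*S*A_sun + Q_int = 0.375*1361*4.94 + 74.6 = 2595.8525 W
Denominator = eps*sigma*A_rad = 0.915*5.67e-8*19.97 = 1.0360536e-06 W/K^4
T^4 = 2.5055195e+09 K^4
T = 223.7301 K = -49.4199 C

-49.4199 degrees Celsius


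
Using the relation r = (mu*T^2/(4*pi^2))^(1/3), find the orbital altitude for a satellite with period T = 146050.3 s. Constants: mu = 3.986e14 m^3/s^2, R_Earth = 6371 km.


T = 146050.3 s
r = (mu*T^2/(4*pi^2))^(1/3) = (3.986e14 * 146050.3^2 / (4*pi^2))^(1/3)
r = 5.9941484e+07 m = 59941.4836 km
alt = r - R_E = 59941.4836 - 6371 = 53570.4836 km

53570.4836 km


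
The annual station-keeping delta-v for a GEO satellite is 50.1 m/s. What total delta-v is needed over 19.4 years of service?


dV = rate * years = 50.1 * 19.4
dV = 971.9400 m/s

971.9400 m/s


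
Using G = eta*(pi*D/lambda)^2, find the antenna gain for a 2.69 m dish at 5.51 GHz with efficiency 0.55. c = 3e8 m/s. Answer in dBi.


lambda = c/f = 3e8 / 5.51e+09 = 0.05444646 m
G = eta*(pi*D/lambda)^2 = 0.55*(pi*2.69/0.05444646)^2
G = 13250.3602 (linear)
G = 10*log10(13250.3602) = 41.2223 dBi

41.2223 dBi


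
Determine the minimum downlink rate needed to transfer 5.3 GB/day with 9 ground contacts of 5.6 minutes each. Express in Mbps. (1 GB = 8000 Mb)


total contact time = 9 * 5.6 * 60 = 3024.0000 s
data = 5.3 GB = 42400.0000 Mb
rate = 42400.0000 / 3024.0000 = 14.0212 Mbps

14.0212 Mbps


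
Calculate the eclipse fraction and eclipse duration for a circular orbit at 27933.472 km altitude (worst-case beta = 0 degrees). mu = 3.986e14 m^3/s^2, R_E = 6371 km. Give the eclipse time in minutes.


r = 34304.4720 km
T = 1053.8677 min
Eclipse fraction = arcsin(R_E/r)/pi = arcsin(6371.0000/34304.4720)/pi
= arcsin(0.1857192)/pi = 0.05946149
Eclipse duration = 0.05946149 * 1053.8677 = 62.6645 min

62.6645 minutes


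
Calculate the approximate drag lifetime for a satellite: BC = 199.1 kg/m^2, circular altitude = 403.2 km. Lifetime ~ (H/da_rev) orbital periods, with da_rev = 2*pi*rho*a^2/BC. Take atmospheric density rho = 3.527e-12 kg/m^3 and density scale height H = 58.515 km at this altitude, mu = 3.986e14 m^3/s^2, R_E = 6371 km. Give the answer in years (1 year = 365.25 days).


a = R_E + alt = 6774.2000 km = 6.7742e+06 m
da_rev = 2*pi*rho*a^2/BC = 2*pi*3.527e-12*(6.7742e+06)^2/199.1 = 5.107755 m per revolution
N = H/da_rev = 58515.0000 m / 5.107755 m = 11456.1083 revolutions
P = 2*pi*sqrt(a^3/mu) = 5548.7894 s
lifetime = N*P = 11456.1083 * 5548.7894 = 6.3567533e+07 s = 735.7353 days
years = 735.7353 / 365.25 = 2.0143 years

2.0143 years


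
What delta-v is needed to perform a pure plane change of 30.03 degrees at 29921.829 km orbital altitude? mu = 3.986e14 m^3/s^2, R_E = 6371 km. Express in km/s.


r = 36292.8290 km = 3.6292829e+07 m
V = sqrt(mu/r) = 3314.0437 m/s
di = 30.03 deg = 0.5241224 rad
dV = 2*V*sin(di/2) = 2*3314.0437*sin(0.2620612)
dV = 1717.1513 m/s = 1.7172 km/s

1.7172 km/s


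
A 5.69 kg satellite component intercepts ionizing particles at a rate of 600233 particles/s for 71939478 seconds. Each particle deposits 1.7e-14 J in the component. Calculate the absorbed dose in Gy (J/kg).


Total energy deposited = rate * time * E_per
  = 600233 * 71939478 * 1.7e-14 = 0.7340676 J
Dose = E_total / mass = 0.7340676 / 5.69
Dose = 0.1290101 Gy

0.1290 Gy


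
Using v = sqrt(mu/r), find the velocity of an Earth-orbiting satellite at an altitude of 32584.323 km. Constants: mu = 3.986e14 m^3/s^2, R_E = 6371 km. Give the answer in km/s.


r = R_E + alt = 6371.0 + 32584.323 = 38955.3230 km = 3.8955323e+07 m
v = sqrt(mu/r) = sqrt(3.986e14 / 3.8955323e+07) = 3198.7864 m/s = 3.1988 km/s

3.1988 km/s


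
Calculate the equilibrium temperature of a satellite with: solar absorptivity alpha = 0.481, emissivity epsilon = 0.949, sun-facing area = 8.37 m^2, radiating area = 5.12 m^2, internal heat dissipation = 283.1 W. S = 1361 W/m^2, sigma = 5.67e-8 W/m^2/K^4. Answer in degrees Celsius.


Numerator = alpha*S*A_sun + Q_int = 0.481*1361*8.37 + 283.1 = 5762.4452 W
Denominator = eps*sigma*A_rad = 0.949*5.67e-8*5.12 = 2.754985e-07 W/K^4
T^4 = 2.0916431e+10 K^4
T = 380.2961 K = 107.1461 C

107.1461 degrees Celsius


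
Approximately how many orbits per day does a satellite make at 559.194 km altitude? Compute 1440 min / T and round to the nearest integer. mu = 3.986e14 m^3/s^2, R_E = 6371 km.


r = 6.930194e+06 m
T = 2*pi*sqrt(r^3/mu) = 5741.5521 s = 95.6925 min
revs/day = 1440 / 95.6925 = 15.0482
Rounded: 15 revolutions per day

15 revolutions per day


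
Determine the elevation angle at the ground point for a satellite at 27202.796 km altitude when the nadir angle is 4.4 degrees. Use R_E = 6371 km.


r = R_E + alt = 33573.7960 km
Law of sines in the satellite / Earth-center / ground-point triangle:
  sin(nadir)/R_E = sin(90 + el)/r  =>  cos(el) = (r/R_E)*sin(nadir)
cos(el) = (33573.7960 / 6371.0000) * sin(4.4 deg) = 0.4042927
el = arccos(0.4042927) = 66.1532 deg
(Earth-central angle = 90 - nadir - el = 19.4468 deg)

66.1532 degrees


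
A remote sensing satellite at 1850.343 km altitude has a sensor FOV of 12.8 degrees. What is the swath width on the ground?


FOV = 12.8 deg = 0.2234021 rad
swath = 2 * alt * tan(FOV/2) = 2 * 1850.343 * tan(0.1117011)
swath = 2 * 1850.343 * 0.112168
swath = 415.0984 km

415.0984 km


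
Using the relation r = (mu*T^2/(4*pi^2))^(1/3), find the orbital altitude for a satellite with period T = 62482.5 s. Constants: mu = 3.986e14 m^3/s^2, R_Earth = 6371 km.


T = 62482.5 s
r = (mu*T^2/(4*pi^2))^(1/3) = (3.986e14 * 62482.5^2 / (4*pi^2))^(1/3)
r = 3.4032834e+07 m = 34032.8342 km
alt = r - R_E = 34032.8342 - 6371 = 27661.8342 km

27661.8342 km


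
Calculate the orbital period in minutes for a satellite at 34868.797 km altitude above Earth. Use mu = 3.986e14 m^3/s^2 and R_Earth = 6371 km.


r = 41239.7970 km = 4.1239797e+07 m
T = 2*pi*sqrt(r^3/mu) = 2*pi*sqrt(7.0137383e+22 / 3.986e14)
T = 83346.2375 s = 1389.1040 min

1389.1040 minutes


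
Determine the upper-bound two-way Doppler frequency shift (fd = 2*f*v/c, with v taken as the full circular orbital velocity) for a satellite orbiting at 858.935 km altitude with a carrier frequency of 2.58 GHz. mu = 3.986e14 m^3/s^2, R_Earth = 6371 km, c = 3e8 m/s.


r = 7.229935e+06 m
v = sqrt(mu/r) = 7425.0854 m/s (worst-case radial velocity)
f = 2.58 GHz = 2.58e+09 Hz
fd = 2*f*v/c = 2*2.58e+09*7425.0854/3.0e+08
fd = 127711.4682 Hz

127711.4682 Hz


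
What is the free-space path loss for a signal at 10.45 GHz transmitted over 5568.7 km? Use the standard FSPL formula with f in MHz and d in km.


f = 10.45 GHz = 10450.0000 MHz
d = 5568.7 km
FSPL = 32.44 + 20*log10(10450.0000) + 20*log10(5568.7)
FSPL = 32.44 + 80.3823 + 74.9151
FSPL = 187.7374 dB

187.7374 dB


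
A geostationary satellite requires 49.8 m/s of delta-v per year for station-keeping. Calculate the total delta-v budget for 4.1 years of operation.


dV = rate * years = 49.8 * 4.1
dV = 204.1800 m/s

204.1800 m/s


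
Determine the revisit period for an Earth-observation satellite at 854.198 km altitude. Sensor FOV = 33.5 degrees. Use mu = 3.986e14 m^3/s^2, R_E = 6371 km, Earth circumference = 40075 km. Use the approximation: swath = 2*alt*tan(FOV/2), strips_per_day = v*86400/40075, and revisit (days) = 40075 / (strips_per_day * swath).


swath = 2*854.198*tan(0.2923426) = 514.1688 km
v = sqrt(mu/r) = 7427.5190 m/s = 7.4275 km/s
strips/day = v*86400/40075 = 7.4275*86400/40075 = 16.0134
coverage/day = strips * swath = 16.0134 * 514.1688 = 8233.5994 km
revisit = 40075 / 8233.5994 = 4.8673 days

4.8673 days


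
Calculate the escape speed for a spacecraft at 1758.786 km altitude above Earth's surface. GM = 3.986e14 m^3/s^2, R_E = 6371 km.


r = 6371.0 + 1758.786 = 8129.7860 km = 8.129786e+06 m
v_esc = sqrt(2*mu/r) = sqrt(2*3.986e14 / 8.129786e+06)
v_esc = 9902.4826 m/s = 9.9025 km/s

9.9025 km/s


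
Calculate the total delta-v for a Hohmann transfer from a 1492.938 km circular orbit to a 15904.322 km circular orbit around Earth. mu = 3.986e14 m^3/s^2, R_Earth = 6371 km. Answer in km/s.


r1 = 7863.9380 km = 7.863938e+06 m
r2 = 22275.3220 km = 2.2275322e+07 m
dv1 = sqrt(mu/r1)*(sqrt(2*r2/(r1+r2)) - 1) = 1536.3563 m/s
dv2 = sqrt(mu/r2)*(1 - sqrt(2*r1/(r1+r2))) = 1174.3553 m/s
total dv = |dv1| + |dv2| = 1536.3563 + 1174.3553 = 2710.7116 m/s = 2.7107 km/s

2.7107 km/s


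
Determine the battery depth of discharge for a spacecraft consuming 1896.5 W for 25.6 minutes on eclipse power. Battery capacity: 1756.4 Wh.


E_used = P * t / 60 = 1896.5 * 25.6 / 60 = 809.1733 Wh
DOD = E_used / E_total * 100 = 809.1733 / 1756.4 * 100
DOD = 46.0700 %

46.0700 %


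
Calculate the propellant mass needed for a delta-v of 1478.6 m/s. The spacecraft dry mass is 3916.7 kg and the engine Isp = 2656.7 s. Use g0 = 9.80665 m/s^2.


ve = Isp * g0 = 2656.7 * 9.80665 = 26053.327055 m/s
mass ratio = exp(dv/ve) = exp(1478.6/26053.327055) = 1.05839417
m_prop = m_dry * (mr - 1) = 3916.7 * (1.05839417 - 1)
m_prop = 228.7125 kg

228.7125 kg


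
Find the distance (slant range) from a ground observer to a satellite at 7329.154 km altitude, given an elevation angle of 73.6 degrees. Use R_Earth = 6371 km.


h = 7329.154 km, el = 73.6 deg
d = -R_E*sin(el) + sqrt((R_E*sin(el))^2 + 2*R_E*h + h^2)
d = -6371.0000*sin(1.2846) + sqrt((6371.0000*0.959314)^2 + 2*6371.0000*7329.154 + 7329.154^2)
d = 7469.7624 km

7469.7624 km


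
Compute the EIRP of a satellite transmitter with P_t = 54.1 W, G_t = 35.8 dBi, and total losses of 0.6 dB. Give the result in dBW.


Pt = 54.1 W = 17.3320 dBW
EIRP = Pt_dBW + Gt - losses = 17.3320 + 35.8 - 0.6 = 52.5320 dBW

52.5320 dBW


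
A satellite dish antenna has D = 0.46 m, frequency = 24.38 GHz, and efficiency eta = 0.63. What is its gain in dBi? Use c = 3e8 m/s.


lambda = c/f = 3e8 / 2.438e+10 = 0.01230517 m
G = eta*(pi*D/lambda)^2 = 0.63*(pi*0.46/0.01230517)^2
G = 8689.2212 (linear)
G = 10*log10(8689.2212) = 39.3898 dBi

39.3898 dBi


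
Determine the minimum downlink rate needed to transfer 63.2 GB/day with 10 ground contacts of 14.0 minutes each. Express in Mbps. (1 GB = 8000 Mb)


total contact time = 10 * 14.0 * 60 = 8400.0000 s
data = 63.2 GB = 505600.0000 Mb
rate = 505600.0000 / 8400.0000 = 60.1905 Mbps

60.1905 Mbps


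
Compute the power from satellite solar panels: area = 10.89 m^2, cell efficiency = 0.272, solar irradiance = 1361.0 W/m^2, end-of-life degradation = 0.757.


P = area * eta * S * degradation
P = 10.89 * 0.272 * 1361.0 * 0.757
P = 3051.7629 W

3051.7629 W


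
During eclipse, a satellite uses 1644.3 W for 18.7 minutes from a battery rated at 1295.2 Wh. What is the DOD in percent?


E_used = P * t / 60 = 1644.3 * 18.7 / 60 = 512.4735 Wh
DOD = E_used / E_total * 100 = 512.4735 / 1295.2 * 100
DOD = 39.5671 %

39.5671 %


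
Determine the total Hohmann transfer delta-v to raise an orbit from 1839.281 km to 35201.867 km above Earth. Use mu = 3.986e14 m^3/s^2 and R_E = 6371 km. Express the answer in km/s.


r1 = 8210.2810 km = 8.210281e+06 m
r2 = 41572.8670 km = 4.1572867e+07 m
dv1 = sqrt(mu/r1)*(sqrt(2*r2/(r1+r2)) - 1) = 2036.9802 m/s
dv2 = sqrt(mu/r2)*(1 - sqrt(2*r1/(r1+r2))) = 1318.1001 m/s
total dv = |dv1| + |dv2| = 2036.9802 + 1318.1001 = 3355.0804 m/s = 3.3551 km/s

3.3551 km/s


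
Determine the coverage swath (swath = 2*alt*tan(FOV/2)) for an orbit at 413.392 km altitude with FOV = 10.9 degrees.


FOV = 10.9 deg = 0.1902409 rad
swath = 2 * alt * tan(FOV/2) = 2 * 413.392 * tan(0.09512044)
swath = 2 * 413.392 * 0.09540837
swath = 78.8821 km

78.8821 km


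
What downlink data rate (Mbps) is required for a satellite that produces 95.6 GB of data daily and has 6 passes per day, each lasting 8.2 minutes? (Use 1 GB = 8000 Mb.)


total contact time = 6 * 8.2 * 60 = 2952.0000 s
data = 95.6 GB = 764800.0000 Mb
rate = 764800.0000 / 2952.0000 = 259.0786 Mbps

259.0786 Mbps


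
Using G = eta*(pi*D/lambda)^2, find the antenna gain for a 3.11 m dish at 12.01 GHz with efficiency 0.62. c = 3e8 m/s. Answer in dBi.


lambda = c/f = 3e8 / 1.201e+10 = 0.02497918 m
G = eta*(pi*D/lambda)^2 = 0.62*(pi*3.11/0.02497918)^2
G = 94854.0150 (linear)
G = 10*log10(94854.0150) = 49.7706 dBi

49.7706 dBi


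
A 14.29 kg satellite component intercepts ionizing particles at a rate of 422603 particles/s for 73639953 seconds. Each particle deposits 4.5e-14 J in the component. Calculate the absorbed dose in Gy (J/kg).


Total energy deposited = rate * time * E_per
  = 422603 * 73639953 * 4.5e-14 = 1.4004 J
Dose = E_total / mass = 1.4004 / 14.29
Dose = 0.09800006 Gy

0.0980 Gy


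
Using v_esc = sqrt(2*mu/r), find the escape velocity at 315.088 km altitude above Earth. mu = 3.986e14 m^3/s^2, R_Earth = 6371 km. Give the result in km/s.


r = 6371.0 + 315.088 = 6686.0880 km = 6.686088e+06 m
v_esc = sqrt(2*mu/r) = sqrt(2*3.986e14 / 6.686088e+06)
v_esc = 10919.3705 m/s = 10.9194 km/s

10.9194 km/s


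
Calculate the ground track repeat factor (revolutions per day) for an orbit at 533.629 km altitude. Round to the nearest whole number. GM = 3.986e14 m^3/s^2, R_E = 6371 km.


r = 6.904629e+06 m
T = 2*pi*sqrt(r^3/mu) = 5709.8111 s = 95.1635 min
revs/day = 1440 / 95.1635 = 15.1318
Rounded: 15 revolutions per day

15 revolutions per day


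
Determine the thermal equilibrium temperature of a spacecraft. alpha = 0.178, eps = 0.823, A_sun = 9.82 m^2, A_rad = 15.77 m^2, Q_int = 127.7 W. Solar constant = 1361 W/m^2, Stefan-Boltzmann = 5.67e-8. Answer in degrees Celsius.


Numerator = alpha*S*A_sun + Q_int = 0.178*1361*9.82 + 127.7 = 2506.6736 W
Denominator = eps*sigma*A_rad = 0.823*5.67e-8*15.77 = 7.3589286e-07 W/K^4
T^4 = 3.4063023e+09 K^4
T = 241.5855 K = -31.5645 C

-31.5645 degrees Celsius


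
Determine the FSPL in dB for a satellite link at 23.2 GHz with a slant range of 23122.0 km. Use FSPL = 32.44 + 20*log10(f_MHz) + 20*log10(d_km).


f = 23.2 GHz = 23200.0000 MHz
d = 23122.0 km
FSPL = 32.44 + 20*log10(23200.0000) + 20*log10(23122.0)
FSPL = 32.44 + 87.3098 + 87.2805
FSPL = 207.0303 dB

207.0303 dB


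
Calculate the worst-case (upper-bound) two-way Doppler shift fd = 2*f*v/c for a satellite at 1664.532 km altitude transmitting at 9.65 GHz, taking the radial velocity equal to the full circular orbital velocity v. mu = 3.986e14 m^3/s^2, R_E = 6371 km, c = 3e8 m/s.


r = 8.035532e+06 m
v = sqrt(mu/r) = 7043.0591 m/s (worst-case radial velocity)
f = 9.65 GHz = 9.65e+09 Hz
fd = 2*f*v/c = 2*9.65e+09*7043.0591/3.0e+08
fd = 453103.4657 Hz

453103.4657 Hz


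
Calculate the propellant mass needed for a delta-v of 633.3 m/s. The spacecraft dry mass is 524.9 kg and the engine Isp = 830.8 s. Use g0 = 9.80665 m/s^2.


ve = Isp * g0 = 830.8 * 9.80665 = 8147.364820 m/s
mass ratio = exp(dv/ve) = exp(633.3/8147.364820) = 1.08083150
m_prop = m_dry * (mr - 1) = 524.9 * (1.08083150 - 1)
m_prop = 42.4285 kg

42.4285 kg


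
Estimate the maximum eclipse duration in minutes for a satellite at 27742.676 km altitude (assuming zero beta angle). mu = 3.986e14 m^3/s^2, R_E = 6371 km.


r = 34113.6760 km
T = 1045.0877 min
Eclipse fraction = arcsin(R_E/r)/pi = arcsin(6371.0000/34113.6760)/pi
= arcsin(0.1867579)/pi = 0.05979801
Eclipse duration = 0.05979801 * 1045.0877 = 62.4942 min

62.4942 minutes


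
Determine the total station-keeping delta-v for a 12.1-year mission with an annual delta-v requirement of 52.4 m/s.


dV = rate * years = 52.4 * 12.1
dV = 634.0400 m/s

634.0400 m/s


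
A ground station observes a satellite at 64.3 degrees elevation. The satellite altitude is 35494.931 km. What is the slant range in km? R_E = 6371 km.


h = 35494.931 km, el = 64.3 deg
d = -R_E*sin(el) + sqrt((R_E*sin(el))^2 + 2*R_E*h + h^2)
d = -6371.0000*sin(1.1222) + sqrt((6371.0000*0.901077)^2 + 2*6371.0000*35494.931 + 35494.931^2)
d = 36033.9062 km

36033.9062 km


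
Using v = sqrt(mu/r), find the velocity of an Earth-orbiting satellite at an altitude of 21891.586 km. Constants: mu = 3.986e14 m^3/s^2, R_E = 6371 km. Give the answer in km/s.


r = R_E + alt = 6371.0 + 21891.586 = 28262.5860 km = 2.8262586e+07 m
v = sqrt(mu/r) = sqrt(3.986e14 / 2.8262586e+07) = 3755.4562 m/s = 3.7555 km/s

3.7555 km/s


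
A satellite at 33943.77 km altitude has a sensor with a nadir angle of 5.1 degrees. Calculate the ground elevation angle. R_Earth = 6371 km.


r = R_E + alt = 40314.7700 km
Law of sines in the satellite / Earth-center / ground-point triangle:
  sin(nadir)/R_E = sin(90 + el)/r  =>  cos(el) = (r/R_E)*sin(nadir)
cos(el) = (40314.7700 / 6371.0000) * sin(5.1 deg) = 0.5625103
el = arccos(0.5625103) = 55.7704 deg
(Earth-central angle = 90 - nadir - el = 29.1296 deg)

55.7704 degrees


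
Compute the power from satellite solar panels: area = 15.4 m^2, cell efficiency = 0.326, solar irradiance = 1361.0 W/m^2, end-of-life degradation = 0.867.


P = area * eta * S * degradation
P = 15.4 * 0.326 * 1361.0 * 0.867
P = 5924.0067 W

5924.0067 W


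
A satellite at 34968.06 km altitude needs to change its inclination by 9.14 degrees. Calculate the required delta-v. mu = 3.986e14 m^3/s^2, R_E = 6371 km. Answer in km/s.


r = 41339.0600 km = 4.133906e+07 m
V = sqrt(mu/r) = 3105.1912 m/s
di = 9.14 deg = 0.1595231 rad
dV = 2*V*sin(di/2) = 2*3105.1912*sin(0.07976155)
dV = 494.8246 m/s = 0.4948246 km/s

0.4948 km/s


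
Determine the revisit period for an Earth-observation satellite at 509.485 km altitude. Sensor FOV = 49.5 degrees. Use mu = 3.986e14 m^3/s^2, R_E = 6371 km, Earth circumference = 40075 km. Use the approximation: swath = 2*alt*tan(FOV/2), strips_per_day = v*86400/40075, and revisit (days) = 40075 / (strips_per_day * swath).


swath = 2*509.485*tan(0.431969) = 469.7516 km
v = sqrt(mu/r) = 7611.3049 m/s = 7.6113 km/s
strips/day = v*86400/40075 = 7.6113*86400/40075 = 16.4097
coverage/day = strips * swath = 16.4097 * 469.7516 = 7708.4597 km
revisit = 40075 / 7708.4597 = 5.1988 days

5.1988 days


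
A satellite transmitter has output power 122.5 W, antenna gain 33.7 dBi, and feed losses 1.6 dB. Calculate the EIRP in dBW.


Pt = 122.5 W = 20.8814 dBW
EIRP = Pt_dBW + Gt - losses = 20.8814 + 33.7 - 1.6 = 52.9814 dBW

52.9814 dBW


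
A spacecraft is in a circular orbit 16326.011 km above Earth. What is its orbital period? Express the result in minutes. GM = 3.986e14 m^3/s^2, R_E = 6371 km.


r = 22697.0110 km = 2.2697011e+07 m
T = 2*pi*sqrt(r^3/mu) = 2*pi*sqrt(1.1692463e+22 / 3.986e14)
T = 34030.1782 s = 567.1696 min

567.1696 minutes


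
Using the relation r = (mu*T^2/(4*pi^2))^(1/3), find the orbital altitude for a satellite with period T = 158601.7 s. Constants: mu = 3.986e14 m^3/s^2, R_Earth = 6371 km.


T = 158601.7 s
r = (mu*T^2/(4*pi^2))^(1/3) = (3.986e14 * 158601.7^2 / (4*pi^2))^(1/3)
r = 6.3328288e+07 m = 63328.2876 km
alt = r - R_E = 63328.2876 - 6371 = 56957.2876 km

56957.2876 km


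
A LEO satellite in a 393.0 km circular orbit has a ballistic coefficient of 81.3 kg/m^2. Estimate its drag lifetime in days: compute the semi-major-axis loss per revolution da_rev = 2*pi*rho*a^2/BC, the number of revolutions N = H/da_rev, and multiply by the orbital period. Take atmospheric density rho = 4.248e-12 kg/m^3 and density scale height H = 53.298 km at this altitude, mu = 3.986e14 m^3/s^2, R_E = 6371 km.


a = R_E + alt = 6764.0000 km = 6.764e+06 m
da_rev = 2*pi*rho*a^2/BC = 2*pi*4.248e-12*(6.764e+06)^2/81.3 = 15.020384 m per revolution
N = H/da_rev = 53298.0000 m / 15.020384 m = 3548.3780 revolutions
P = 2*pi*sqrt(a^3/mu) = 5536.2618 s
lifetime = N*P = 3548.3780 * 5536.2618 = 1.964475e+07 s = 227.3698 days

227.3698 days


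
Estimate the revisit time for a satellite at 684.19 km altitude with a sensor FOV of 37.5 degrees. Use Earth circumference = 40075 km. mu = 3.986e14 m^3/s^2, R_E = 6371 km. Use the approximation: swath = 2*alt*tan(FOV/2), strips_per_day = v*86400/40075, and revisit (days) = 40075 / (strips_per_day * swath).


swath = 2*684.19*tan(0.3272492) = 464.5024 km
v = sqrt(mu/r) = 7516.4763 m/s = 7.5165 km/s
strips/day = v*86400/40075 = 7.5165*86400/40075 = 16.2052
coverage/day = strips * swath = 16.2052 * 464.5024 = 7527.3564 km
revisit = 40075 / 7527.3564 = 5.3239 days

5.3239 days


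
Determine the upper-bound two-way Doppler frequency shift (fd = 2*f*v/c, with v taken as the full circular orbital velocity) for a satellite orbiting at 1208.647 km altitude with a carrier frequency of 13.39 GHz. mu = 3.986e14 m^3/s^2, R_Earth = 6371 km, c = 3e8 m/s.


r = 7.579647e+06 m
v = sqrt(mu/r) = 7251.7723 m/s (worst-case radial velocity)
f = 13.39 GHz = 1.339e+10 Hz
fd = 2*f*v/c = 2*1.339e+10*7251.7723/3.0e+08
fd = 647341.5377 Hz

647341.5377 Hz


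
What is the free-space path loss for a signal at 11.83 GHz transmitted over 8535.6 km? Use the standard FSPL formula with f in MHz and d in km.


f = 11.83 GHz = 11830.0000 MHz
d = 8535.6 km
FSPL = 32.44 + 20*log10(11830.0000) + 20*log10(8535.6)
FSPL = 32.44 + 81.4597 + 78.6247
FSPL = 192.5244 dB

192.5244 dB


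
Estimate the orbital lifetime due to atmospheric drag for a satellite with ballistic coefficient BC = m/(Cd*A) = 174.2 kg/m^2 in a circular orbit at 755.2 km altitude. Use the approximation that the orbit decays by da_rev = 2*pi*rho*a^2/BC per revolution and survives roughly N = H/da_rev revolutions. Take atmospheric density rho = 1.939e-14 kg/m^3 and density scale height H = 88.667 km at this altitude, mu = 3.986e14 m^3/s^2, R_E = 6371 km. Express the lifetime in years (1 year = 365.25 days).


a = R_E + alt = 7126.2000 km = 7.1262e+06 m
da_rev = 2*pi*rho*a^2/BC = 2*pi*1.939e-14*(7.1262e+06)^2/174.2 = 0.0355161221 m per revolution
N = H/da_rev = 88667.0000 m / 0.0355161221 m = 2.4965282e+06 revolutions
P = 2*pi*sqrt(a^3/mu) = 5986.8480 s
lifetime = N*P = 2.4965282e+06 * 5986.8480 = 1.4946335e+10 s = 172989.9858 days
years = 172989.9858 / 365.25 = 473.6208 years

473.6208 years


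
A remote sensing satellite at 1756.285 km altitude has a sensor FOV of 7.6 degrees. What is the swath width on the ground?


FOV = 7.6 deg = 0.132645 rad
swath = 2 * alt * tan(FOV/2) = 2 * 1756.285 * tan(0.06632251)
swath = 2 * 1756.285 * 0.06641993
swath = 233.3046 km

233.3046 km


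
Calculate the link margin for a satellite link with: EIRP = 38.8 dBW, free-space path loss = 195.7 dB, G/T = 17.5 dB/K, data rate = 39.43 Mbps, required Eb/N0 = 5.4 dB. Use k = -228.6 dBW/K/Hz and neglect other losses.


C/N0 = EIRP - FSPL + G/T - k = 38.8 - 195.7 + 17.5 - (-228.6)
C/N0 = 89.2000 dB-Hz
R_b = 39.43 Mbps = 3.943e+07 bps -> 10*log10(R_b) = 75.9583 dB-Hz
Eb/N0 = C/N0 - 10*log10(R_b) = 89.2000 - 75.9583 = 13.2417 dB
Margin = Eb/N0 - Eb/N0_req = 13.2417 - 5.4 = 7.8417 dB (link closes)

7.8417 dB
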